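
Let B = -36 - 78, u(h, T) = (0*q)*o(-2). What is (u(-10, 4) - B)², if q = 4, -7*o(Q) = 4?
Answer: 12996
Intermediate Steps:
o(Q) = -4/7 (o(Q) = -⅐*4 = -4/7)
u(h, T) = 0 (u(h, T) = (0*4)*(-4/7) = 0*(-4/7) = 0)
B = -114
(u(-10, 4) - B)² = (0 - 1*(-114))² = (0 + 114)² = 114² = 12996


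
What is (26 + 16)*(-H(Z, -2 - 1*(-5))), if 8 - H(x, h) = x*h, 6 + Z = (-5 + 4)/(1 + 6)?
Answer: -1110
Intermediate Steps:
Z = -43/7 (Z = -6 + (-5 + 4)/(1 + 6) = -6 - 1/7 = -6 - 1*⅐ = -6 - ⅐ = -43/7 ≈ -6.1429)
H(x, h) = 8 - h*x (H(x, h) = 8 - x*h = 8 - h*x)
(26 + 16)*(-H(Z, -2 - 1*(-5))) = (26 + 16)*(-(8 - 1*(-2 - 1*(-5))*(-43/7))) = 42*(-(8 - 1*(-2 + 5)*(-43/7))) = 42*(-(8 - 1*3*(-43/7))) = 42*(-(8 + 129/7)) = 42*(-1*185/7) = 42*(-185/7) = -1110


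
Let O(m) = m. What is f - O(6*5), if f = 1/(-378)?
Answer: -11341/378 ≈ -30.003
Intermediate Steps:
f = -1/378 ≈ -0.0026455
f - O(6*5) = -1/378 - 6*5 = -1/378 - 1*30 = -1/378 - 30 = -11341/378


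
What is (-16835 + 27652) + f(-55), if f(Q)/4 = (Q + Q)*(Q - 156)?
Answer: 103657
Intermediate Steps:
f(Q) = 8*Q*(-156 + Q) (f(Q) = 4*((Q + Q)*(Q - 156)) = 4*((2*Q)*(-156 + Q)) = 4*(2*Q*(-156 + Q)) = 8*Q*(-156 + Q))
(-16835 + 27652) + f(-55) = (-16835 + 27652) + 8*(-55)*(-156 - 55) = 10817 + 8*(-55)*(-211) = 10817 + 92840 = 103657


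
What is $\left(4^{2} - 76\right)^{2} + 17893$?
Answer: $21493$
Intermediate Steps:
$\left(4^{2} - 76\right)^{2} + 17893 = \left(16 - 76\right)^{2} + 17893 = \left(-60\right)^{2} + 17893 = 3600 + 17893 = 21493$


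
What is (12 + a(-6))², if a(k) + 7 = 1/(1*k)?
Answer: 841/36 ≈ 23.361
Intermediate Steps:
a(k) = -7 + 1/k (a(k) = -7 + 1/(1*k) = -7 + 1/k)
(12 + a(-6))² = (12 + (-7 + 1/(-6)))² = (12 + (-7 - ⅙))² = (12 - 43/6)² = (29/6)² = 841/36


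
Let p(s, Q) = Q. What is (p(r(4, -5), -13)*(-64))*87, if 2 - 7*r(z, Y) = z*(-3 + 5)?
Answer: 72384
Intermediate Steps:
r(z, Y) = 2/7 - 2*z/7 (r(z, Y) = 2/7 - z*(-3 + 5)/7 = 2/7 - z*2/7 = 2/7 - 2*z/7)
(p(r(4, -5), -13)*(-64))*87 = -13*(-64)*87 = 832*87 = 72384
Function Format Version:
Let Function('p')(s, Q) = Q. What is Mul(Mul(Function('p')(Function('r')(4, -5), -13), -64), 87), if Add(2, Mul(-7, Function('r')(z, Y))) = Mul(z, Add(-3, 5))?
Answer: 72384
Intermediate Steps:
Function('r')(z, Y) = Add(Rational(2, 7), Mul(Rational(-2, 7), z)) (Function('r')(z, Y) = Add(Rational(2, 7), Mul(Rational(-1, 7), Mul(z, Add(-3, 5)))) = Add(Rational(2, 7), Mul(Rational(-1, 7), Mul(z, 2))) = Add(Rational(2, 7), Mul(Rational(-1, 7), Mul(2, z))) = Add(Rational(2, 7), Mul(Rational(-2, 7), z)))
Mul(Mul(Function('p')(Function('r')(4, -5), -13), -64), 87) = Mul(Mul(-13, -64), 87) = Mul(832, 87) = 72384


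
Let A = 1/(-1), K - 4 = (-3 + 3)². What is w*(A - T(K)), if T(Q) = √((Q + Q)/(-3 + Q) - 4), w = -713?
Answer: 2139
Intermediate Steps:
K = 4 (K = 4 + (-3 + 3)² = 4 + 0² = 4 + 0 = 4)
T(Q) = √(-4 + 2*Q/(-3 + Q)) (T(Q) = √((2*Q)/(-3 + Q) - 4) = √(2*Q/(-3 + Q) - 4) = √(-4 + 2*Q/(-3 + Q)))
A = -1
w*(A - T(K)) = -713*(-1 - √2*√((6 - 1*4)/(-3 + 4))) = -713*(-1 - √2*√((6 - 4)/1)) = -713*(-1 - √2*√(1*2)) = -713*(-1 - √2*√2) = -713*(-1 - 1*2) = -713*(-1 - 2) = -713*(-3) = 2139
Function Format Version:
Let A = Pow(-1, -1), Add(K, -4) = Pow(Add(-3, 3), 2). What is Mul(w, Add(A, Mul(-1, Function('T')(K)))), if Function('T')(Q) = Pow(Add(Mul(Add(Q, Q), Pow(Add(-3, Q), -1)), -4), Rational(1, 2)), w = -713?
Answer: 2139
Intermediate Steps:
K = 4 (K = Add(4, Pow(Add(-3, 3), 2)) = Add(4, Pow(0, 2)) = Add(4, 0) = 4)
Function('T')(Q) = Pow(Add(-4, Mul(2, Q, Pow(Add(-3, Q), -1))), Rational(1, 2)) (Function('T')(Q) = Pow(Add(Mul(Mul(2, Q), Pow(Add(-3, Q), -1)), -4), Rational(1, 2)) = Pow(Add(Mul(2, Q, Pow(Add(-3, Q), -1)), -4), Rational(1, 2)) = Pow(Add(-4, Mul(2, Q, Pow(Add(-3, Q), -1))), Rational(1, 2)))
A = -1
Mul(w, Add(A, Mul(-1, Function('T')(K)))) = Mul(-713, Add(-1, Mul(-1, Mul(Pow(2, Rational(1, 2)), Pow(Mul(Pow(Add(-3, 4), -1), Add(6, Mul(-1, 4))), Rational(1, 2)))))) = Mul(-713, Add(-1, Mul(-1, Mul(Pow(2, Rational(1, 2)), Pow(Mul(Pow(1, -1), Add(6, -4)), Rational(1, 2)))))) = Mul(-713, Add(-1, Mul(-1, Mul(Pow(2, Rational(1, 2)), Pow(Mul(1, 2), Rational(1, 2)))))) = Mul(-713, Add(-1, Mul(-1, Mul(Pow(2, Rational(1, 2)), Pow(2, Rational(1, 2)))))) = Mul(-713, Add(-1, Mul(-1, 2))) = Mul(-713, Add(-1, -2)) = Mul(-713, -3) = 2139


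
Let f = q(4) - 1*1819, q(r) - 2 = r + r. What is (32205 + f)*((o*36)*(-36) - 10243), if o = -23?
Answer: 594697740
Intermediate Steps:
q(r) = 2 + 2*r (q(r) = 2 + (r + r) = 2 + 2*r)
f = -1809 (f = (2 + 2*4) - 1*1819 = (2 + 8) - 1819 = 10 - 1819 = -1809)
(32205 + f)*((o*36)*(-36) - 10243) = (32205 - 1809)*(-23*36*(-36) - 10243) = 30396*(-828*(-36) - 10243) = 30396*(29808 - 10243) = 30396*19565 = 594697740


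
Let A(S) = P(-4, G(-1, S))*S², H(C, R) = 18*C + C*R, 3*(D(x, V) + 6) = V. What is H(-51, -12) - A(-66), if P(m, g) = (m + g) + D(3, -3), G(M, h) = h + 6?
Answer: 308970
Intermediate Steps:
G(M, h) = 6 + h
D(x, V) = -6 + V/3
P(m, g) = -7 + g + m (P(m, g) = (m + g) + (-6 + (⅓)*(-3)) = (g + m) + (-6 - 1) = (g + m) - 7 = -7 + g + m)
A(S) = S²*(-5 + S) (A(S) = (-7 + (6 + S) - 4)*S² = (-5 + S)*S² = S²*(-5 + S))
H(-51, -12) - A(-66) = -51*(18 - 12) - (-66)²*(-5 - 66) = -51*6 - 4356*(-71) = -306 - 1*(-309276) = -306 + 309276 = 308970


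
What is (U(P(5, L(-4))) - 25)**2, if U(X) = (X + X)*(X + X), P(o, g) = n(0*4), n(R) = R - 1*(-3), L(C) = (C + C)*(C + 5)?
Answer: 121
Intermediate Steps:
L(C) = 2*C*(5 + C) (L(C) = (2*C)*(5 + C) = 2*C*(5 + C))
n(R) = 3 + R (n(R) = R + 3 = 3 + R)
P(o, g) = 3 (P(o, g) = 3 + 0*4 = 3 + 0 = 3)
U(X) = 4*X**2 (U(X) = (2*X)*(2*X) = 4*X**2)
(U(P(5, L(-4))) - 25)**2 = (4*3**2 - 25)**2 = (4*9 - 25)**2 = (36 - 25)**2 = 11**2 = 121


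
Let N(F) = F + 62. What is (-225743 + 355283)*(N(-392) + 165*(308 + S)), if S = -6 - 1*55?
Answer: 5236654500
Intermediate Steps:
N(F) = 62 + F
S = -61 (S = -6 - 55 = -61)
(-225743 + 355283)*(N(-392) + 165*(308 + S)) = (-225743 + 355283)*((62 - 392) + 165*(308 - 61)) = 129540*(-330 + 165*247) = 129540*(-330 + 40755) = 129540*40425 = 5236654500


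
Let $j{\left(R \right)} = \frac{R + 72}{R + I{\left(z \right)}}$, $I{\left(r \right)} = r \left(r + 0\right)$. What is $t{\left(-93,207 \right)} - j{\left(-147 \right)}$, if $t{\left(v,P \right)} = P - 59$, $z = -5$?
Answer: $\frac{17981}{122} \approx 147.39$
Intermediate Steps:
$I{\left(r \right)} = r^{2}$ ($I{\left(r \right)} = r r = r^{2}$)
$j{\left(R \right)} = \frac{72 + R}{25 + R}$ ($j{\left(R \right)} = \frac{R + 72}{R + \left(-5\right)^{2}} = \frac{72 + R}{R + 25} = \frac{72 + R}{25 + R}$)
$t{\left(v,P \right)} = -59 + P$
$t{\left(-93,207 \right)} - j{\left(-147 \right)} = \left(-59 + 207\right) - \frac{72 - 147}{25 - 147} = 148 - \frac{1}{-122} \left(-75\right) = 148 - \left(- \frac{1}{122}\right) \left(-75\right) = 148 - \frac{75}{122} = \frac{17981}{122}$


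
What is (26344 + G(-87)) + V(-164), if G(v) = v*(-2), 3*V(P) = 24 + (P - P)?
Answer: 26526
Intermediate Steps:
V(P) = 8 (V(P) = (24 + (P - P))/3 = (24 + 0)/3 = (⅓)*24 = 8)
G(v) = -2*v
(26344 + G(-87)) + V(-164) = (26344 - 2*(-87)) + 8 = (26344 + 174) + 8 = 26518 + 8 = 26526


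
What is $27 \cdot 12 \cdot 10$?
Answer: $3240$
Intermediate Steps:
$27 \cdot 12 \cdot 10 = 324 \cdot 10 = 3240$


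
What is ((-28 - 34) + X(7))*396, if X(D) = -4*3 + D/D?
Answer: -28908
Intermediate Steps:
X(D) = -11 (X(D) = -12 + 1 = -11)
((-28 - 34) + X(7))*396 = ((-28 - 34) - 11)*396 = (-62 - 11)*396 = -73*396 = -28908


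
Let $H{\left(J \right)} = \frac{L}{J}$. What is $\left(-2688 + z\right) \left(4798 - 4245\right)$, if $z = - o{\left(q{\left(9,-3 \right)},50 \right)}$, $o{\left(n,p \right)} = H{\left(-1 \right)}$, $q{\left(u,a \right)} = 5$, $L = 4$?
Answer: $-1484252$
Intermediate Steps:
$H{\left(J \right)} = \frac{4}{J}$
$o{\left(n,p \right)} = -4$ ($o{\left(n,p \right)} = \frac{4}{-1} = 4 \left(-1\right) = -4$)
$z = 4$ ($z = \left(-1\right) \left(-4\right) = 4$)
$\left(-2688 + z\right) \left(4798 - 4245\right) = \left(-2688 + 4\right) \left(4798 - 4245\right) = \left(-2684\right) 553 = -1484252$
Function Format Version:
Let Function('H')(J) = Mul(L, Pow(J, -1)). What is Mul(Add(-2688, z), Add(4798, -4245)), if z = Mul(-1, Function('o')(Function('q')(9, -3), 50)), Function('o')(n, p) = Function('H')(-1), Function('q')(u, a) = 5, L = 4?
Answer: -1484252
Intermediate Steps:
Function('H')(J) = Mul(4, Pow(J, -1))
Function('o')(n, p) = -4 (Function('o')(n, p) = Mul(4, Pow(-1, -1)) = Mul(4, -1) = -4)
z = 4 (z = Mul(-1, -4) = 4)
Mul(Add(-2688, z), Add(4798, -4245)) = Mul(Add(-2688, 4), Add(4798, -4245)) = Mul(-2684, 553) = -1484252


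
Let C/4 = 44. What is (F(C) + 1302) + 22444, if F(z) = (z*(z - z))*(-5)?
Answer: 23746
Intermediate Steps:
C = 176 (C = 4*44 = 176)
F(z) = 0 (F(z) = (z*0)*(-5) = 0*(-5) = 0)
(F(C) + 1302) + 22444 = (0 + 1302) + 22444 = 1302 + 22444 = 23746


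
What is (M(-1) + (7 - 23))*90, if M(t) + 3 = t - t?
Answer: -1710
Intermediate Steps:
M(t) = -3 (M(t) = -3 + (t - t) = -3 + 0 = -3)
(M(-1) + (7 - 23))*90 = (-3 + (7 - 23))*90 = (-3 - 16)*90 = -19*90 = -1710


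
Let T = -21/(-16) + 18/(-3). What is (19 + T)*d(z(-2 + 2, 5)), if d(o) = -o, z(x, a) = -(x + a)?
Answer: 1145/16 ≈ 71.563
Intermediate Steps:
z(x, a) = -a - x (z(x, a) = -(a + x) = -a - x)
T = -75/16 (T = -21*(-1/16) + 18*(-1/3) = 21/16 - 6 = -75/16 ≈ -4.6875)
(19 + T)*d(z(-2 + 2, 5)) = (19 - 75/16)*(-(-1*5 - (-2 + 2))) = 229*(-(-5 - 1*0))/16 = 229*(-(-5 + 0))/16 = 229*(-1*(-5))/16 = (229/16)*5 = 1145/16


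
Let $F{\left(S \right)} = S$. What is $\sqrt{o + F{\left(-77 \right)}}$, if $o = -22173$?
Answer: $5 i \sqrt{890} \approx 149.16 i$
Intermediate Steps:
$\sqrt{o + F{\left(-77 \right)}} = \sqrt{-22173 - 77} = \sqrt{-22250} = 5 i \sqrt{890}$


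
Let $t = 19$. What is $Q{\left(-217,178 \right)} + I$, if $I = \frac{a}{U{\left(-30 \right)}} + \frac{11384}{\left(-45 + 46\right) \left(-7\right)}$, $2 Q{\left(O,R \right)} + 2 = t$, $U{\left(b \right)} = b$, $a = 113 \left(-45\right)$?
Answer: $- \frac{10138}{7} \approx -1448.3$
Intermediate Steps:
$a = -5085$
$Q{\left(O,R \right)} = \frac{17}{2}$ ($Q{\left(O,R \right)} = -1 + \frac{1}{2} \cdot 19 = -1 + \frac{19}{2} = \frac{17}{2}$)
$I = - \frac{20395}{14}$ ($I = - \frac{5085}{-30} + \frac{11384}{\left(-45 + 46\right) \left(-7\right)} = \left(-5085\right) \left(- \frac{1}{30}\right) + \frac{11384}{1 \left(-7\right)} = \frac{339}{2} + \frac{11384}{-7} = \frac{339}{2} + 11384 \left(- \frac{1}{7}\right) = \frac{339}{2} - \frac{11384}{7} = - \frac{20395}{14} \approx -1456.8$)
$Q{\left(-217,178 \right)} + I = \frac{17}{2} - \frac{20395}{14} = - \frac{10138}{7}$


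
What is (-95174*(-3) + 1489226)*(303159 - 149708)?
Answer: 272336855348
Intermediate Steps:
(-95174*(-3) + 1489226)*(303159 - 149708) = (285522 + 1489226)*153451 = 1774748*153451 = 272336855348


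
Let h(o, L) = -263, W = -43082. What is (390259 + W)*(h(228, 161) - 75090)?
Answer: -26160828481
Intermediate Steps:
(390259 + W)*(h(228, 161) - 75090) = (390259 - 43082)*(-263 - 75090) = 347177*(-75353) = -26160828481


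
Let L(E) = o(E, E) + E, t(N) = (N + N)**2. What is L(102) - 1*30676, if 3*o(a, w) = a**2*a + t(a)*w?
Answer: 1738106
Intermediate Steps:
t(N) = 4*N**2 (t(N) = (2*N)**2 = 4*N**2)
o(a, w) = a**3/3 + 4*w*a**2/3 (o(a, w) = (a**2*a + (4*a**2)*w)/3 = (a**3 + 4*w*a**2)/3 = a**3/3 + 4*w*a**2/3)
L(E) = E + 5*E**3/3 (L(E) = E**2*(E + 4*E)/3 + E = E**2*(5*E)/3 + E = 5*E**3/3 + E = E + 5*E**3/3)
L(102) - 1*30676 = (102 + (5/3)*102**3) - 1*30676 = (102 + (5/3)*1061208) - 30676 = (102 + 1768680) - 30676 = 1768782 - 30676 = 1738106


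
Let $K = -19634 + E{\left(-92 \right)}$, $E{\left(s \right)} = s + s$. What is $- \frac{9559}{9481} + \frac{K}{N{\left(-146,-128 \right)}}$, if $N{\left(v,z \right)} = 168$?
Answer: $- \frac{31583395}{265468} \approx -118.97$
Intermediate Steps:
$E{\left(s \right)} = 2 s$
$K = -19818$ ($K = -19634 + 2 \left(-92\right) = -19634 - 184 = -19818$)
$- \frac{9559}{9481} + \frac{K}{N{\left(-146,-128 \right)}} = - \frac{9559}{9481} - \frac{19818}{168} = \left(-9559\right) \frac{1}{9481} - \frac{3303}{28} = - \frac{9559}{9481} - \frac{3303}{28} = - \frac{31583395}{265468}$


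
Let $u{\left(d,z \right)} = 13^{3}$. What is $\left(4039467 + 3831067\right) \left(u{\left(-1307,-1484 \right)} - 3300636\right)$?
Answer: $-25960476296426$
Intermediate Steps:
$u{\left(d,z \right)} = 2197$
$\left(4039467 + 3831067\right) \left(u{\left(-1307,-1484 \right)} - 3300636\right) = \left(4039467 + 3831067\right) \left(2197 - 3300636\right) = 7870534 \left(-3298439\right) = -25960476296426$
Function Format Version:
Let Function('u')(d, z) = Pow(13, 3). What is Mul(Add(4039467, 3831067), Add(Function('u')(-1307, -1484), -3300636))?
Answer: -25960476296426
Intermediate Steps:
Function('u')(d, z) = 2197
Mul(Add(4039467, 3831067), Add(Function('u')(-1307, -1484), -3300636)) = Mul(Add(4039467, 3831067), Add(2197, -3300636)) = Mul(7870534, -3298439) = -25960476296426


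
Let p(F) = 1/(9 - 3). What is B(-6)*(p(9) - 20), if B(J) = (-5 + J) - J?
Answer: 595/6 ≈ 99.167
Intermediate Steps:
p(F) = ⅙ (p(F) = 1/6 = ⅙)
B(J) = -5
B(-6)*(p(9) - 20) = -5*(⅙ - 20) = -5*(-119/6) = 595/6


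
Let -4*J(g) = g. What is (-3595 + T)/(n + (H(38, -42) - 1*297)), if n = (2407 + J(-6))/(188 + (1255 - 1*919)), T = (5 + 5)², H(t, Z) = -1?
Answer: 3662760/307487 ≈ 11.912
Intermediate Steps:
J(g) = -g/4
T = 100 (T = 10² = 100)
n = 4817/1048 (n = (2407 - ¼*(-6))/(188 + (1255 - 1*919)) = (2407 + 3/2)/(188 + (1255 - 919)) = 4817/(2*(188 + 336)) = (4817/2)/524 = (4817/2)*(1/524) = 4817/1048 ≈ 4.5964)
(-3595 + T)/(n + (H(38, -42) - 1*297)) = (-3595 + 100)/(4817/1048 + (-1 - 1*297)) = -3495/(4817/1048 + (-1 - 297)) = -3495/(4817/1048 - 298) = -3495/(-307487/1048) = -3495*(-1048/307487) = 3662760/307487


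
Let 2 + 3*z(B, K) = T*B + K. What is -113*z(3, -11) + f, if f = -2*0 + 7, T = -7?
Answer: 3863/3 ≈ 1287.7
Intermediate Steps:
z(B, K) = -⅔ - 7*B/3 + K/3 (z(B, K) = -⅔ + (-7*B + K)/3 = -⅔ + (K - 7*B)/3 = -⅔ + (-7*B/3 + K/3) = -⅔ - 7*B/3 + K/3)
f = 7 (f = 0 + 7 = 7)
-113*z(3, -11) + f = -113*(-⅔ - 7/3*3 + (⅓)*(-11)) + 7 = -113*(-⅔ - 7 - 11/3) + 7 = -113*(-34/3) + 7 = 3842/3 + 7 = 3863/3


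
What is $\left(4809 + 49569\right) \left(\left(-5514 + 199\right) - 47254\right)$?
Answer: $-2858597082$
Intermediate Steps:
$\left(4809 + 49569\right) \left(\left(-5514 + 199\right) - 47254\right) = 54378 \left(-5315 - 47254\right) = 54378 \left(-52569\right) = -2858597082$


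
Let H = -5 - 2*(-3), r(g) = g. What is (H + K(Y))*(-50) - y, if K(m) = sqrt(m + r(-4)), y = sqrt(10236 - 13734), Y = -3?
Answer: -50 - I*sqrt(3498) - 50*I*sqrt(7) ≈ -50.0 - 191.43*I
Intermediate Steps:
y = I*sqrt(3498) (y = sqrt(-3498) = I*sqrt(3498) ≈ 59.144*I)
H = 1 (H = -5 + 6 = 1)
K(m) = sqrt(-4 + m) (K(m) = sqrt(m - 4) = sqrt(-4 + m))
(H + K(Y))*(-50) - y = (1 + sqrt(-4 - 3))*(-50) - I*sqrt(3498) = (1 + sqrt(-7))*(-50) - I*sqrt(3498) = (1 + I*sqrt(7))*(-50) - I*sqrt(3498) = (-50 - 50*I*sqrt(7)) - I*sqrt(3498) = -50 - I*sqrt(3498) - 50*I*sqrt(7)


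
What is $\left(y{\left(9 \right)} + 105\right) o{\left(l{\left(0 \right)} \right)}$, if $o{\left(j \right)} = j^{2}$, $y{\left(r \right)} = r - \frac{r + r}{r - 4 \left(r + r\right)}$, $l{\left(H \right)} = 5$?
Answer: $\frac{20000}{7} \approx 2857.1$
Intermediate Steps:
$y{\left(r \right)} = \frac{2}{7} + r$ ($y{\left(r \right)} = r - \frac{2 r}{r - 4 \cdot 2 r} = r - \frac{2 r}{r - 8 r} = r - \frac{2 r}{\left(-7\right) r} = r - 2 r \left(- \frac{1}{7 r}\right) = r - - \frac{2}{7} = r + \frac{2}{7} = \frac{2}{7} + r$)
$\left(y{\left(9 \right)} + 105\right) o{\left(l{\left(0 \right)} \right)} = \left(\left(\frac{2}{7} + 9\right) + 105\right) 5^{2} = \left(\frac{65}{7} + 105\right) 25 = \frac{800}{7} \cdot 25 = \frac{20000}{7}$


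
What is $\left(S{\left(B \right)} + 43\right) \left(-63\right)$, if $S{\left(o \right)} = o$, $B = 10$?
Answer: $-3339$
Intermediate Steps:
$\left(S{\left(B \right)} + 43\right) \left(-63\right) = \left(10 + 43\right) \left(-63\right) = 53 \left(-63\right) = -3339$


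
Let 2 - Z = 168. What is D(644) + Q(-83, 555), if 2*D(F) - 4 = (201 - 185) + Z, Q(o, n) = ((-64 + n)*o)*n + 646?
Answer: -22617342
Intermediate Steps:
Z = -166 (Z = 2 - 1*168 = 2 - 168 = -166)
Q(o, n) = 646 + n*o*(-64 + n) (Q(o, n) = (o*(-64 + n))*n + 646 = n*o*(-64 + n) + 646 = 646 + n*o*(-64 + n))
D(F) = -73 (D(F) = 2 + ((201 - 185) - 166)/2 = 2 + (16 - 166)/2 = 2 + (½)*(-150) = 2 - 75 = -73)
D(644) + Q(-83, 555) = -73 + (646 - 83*555² - 64*555*(-83)) = -73 + (646 - 83*308025 + 2948160) = -73 + (646 - 25566075 + 2948160) = -73 - 22617269 = -22617342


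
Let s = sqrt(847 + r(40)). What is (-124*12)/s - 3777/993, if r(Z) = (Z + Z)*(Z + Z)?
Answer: -1259/331 - 1488*sqrt(7247)/7247 ≈ -21.283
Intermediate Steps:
r(Z) = 4*Z**2 (r(Z) = (2*Z)*(2*Z) = 4*Z**2)
s = sqrt(7247) (s = sqrt(847 + 4*40**2) = sqrt(847 + 4*1600) = sqrt(847 + 6400) = sqrt(7247) ≈ 85.129)
(-124*12)/s - 3777/993 = (-124*12)/(sqrt(7247)) - 3777/993 = -1488*sqrt(7247)/7247 - 3777*1/993 = -1488*sqrt(7247)/7247 - 1259/331 = -1259/331 - 1488*sqrt(7247)/7247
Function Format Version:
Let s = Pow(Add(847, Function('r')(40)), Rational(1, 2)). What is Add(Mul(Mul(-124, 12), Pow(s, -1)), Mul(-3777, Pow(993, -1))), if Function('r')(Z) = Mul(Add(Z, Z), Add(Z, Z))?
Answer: Add(Rational(-1259, 331), Mul(Rational(-1488, 7247), Pow(7247, Rational(1, 2)))) ≈ -21.283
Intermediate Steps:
Function('r')(Z) = Mul(4, Pow(Z, 2)) (Function('r')(Z) = Mul(Mul(2, Z), Mul(2, Z)) = Mul(4, Pow(Z, 2)))
s = Pow(7247, Rational(1, 2)) (s = Pow(Add(847, Mul(4, Pow(40, 2))), Rational(1, 2)) = Pow(Add(847, Mul(4, 1600)), Rational(1, 2)) = Pow(Add(847, 6400), Rational(1, 2)) = Pow(7247, Rational(1, 2)) ≈ 85.129)
Add(Mul(Mul(-124, 12), Pow(s, -1)), Mul(-3777, Pow(993, -1))) = Add(Mul(Mul(-124, 12), Pow(Pow(7247, Rational(1, 2)), -1)), Mul(-3777, Pow(993, -1))) = Add(Mul(-1488, Mul(Rational(1, 7247), Pow(7247, Rational(1, 2)))), Mul(-3777, Rational(1, 993))) = Add(Mul(Rational(-1488, 7247), Pow(7247, Rational(1, 2))), Rational(-1259, 331)) = Add(Rational(-1259, 331), Mul(Rational(-1488, 7247), Pow(7247, Rational(1, 2))))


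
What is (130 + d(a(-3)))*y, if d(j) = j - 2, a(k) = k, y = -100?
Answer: -12500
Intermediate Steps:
d(j) = -2 + j
(130 + d(a(-3)))*y = (130 + (-2 - 3))*(-100) = (130 - 5)*(-100) = 125*(-100) = -12500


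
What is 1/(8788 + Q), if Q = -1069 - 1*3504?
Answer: 1/4215 ≈ 0.00023725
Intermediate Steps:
Q = -4573 (Q = -1069 - 3504 = -4573)
1/(8788 + Q) = 1/(8788 - 4573) = 1/4215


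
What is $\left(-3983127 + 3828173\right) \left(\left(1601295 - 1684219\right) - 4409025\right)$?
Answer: $696045465346$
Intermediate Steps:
$\left(-3983127 + 3828173\right) \left(\left(1601295 - 1684219\right) - 4409025\right) = - 154954 \left(-82924 - 4409025\right) = \left(-154954\right) \left(-4491949\right) = 696045465346$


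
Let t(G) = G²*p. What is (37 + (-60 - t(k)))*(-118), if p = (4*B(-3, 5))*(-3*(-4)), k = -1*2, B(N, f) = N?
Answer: -65254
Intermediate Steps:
k = -2
p = -144 (p = (4*(-3))*(-3*(-4)) = -12*12 = -144)
t(G) = -144*G² (t(G) = G²*(-144) = -144*G²)
(37 + (-60 - t(k)))*(-118) = (37 + (-60 - (-144)*(-2)²))*(-118) = (37 + (-60 - (-144)*4))*(-118) = (37 + (-60 - 1*(-576)))*(-118) = (37 + (-60 + 576))*(-118) = (37 + 516)*(-118) = 553*(-118) = -65254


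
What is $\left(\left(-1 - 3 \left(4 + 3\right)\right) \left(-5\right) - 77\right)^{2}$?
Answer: $1089$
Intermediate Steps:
$\left(\left(-1 - 3 \left(4 + 3\right)\right) \left(-5\right) - 77\right)^{2} = \left(\left(-1 - 21\right) \left(-5\right) - 77\right)^{2} = \left(\left(-22\right) \left(-5\right) - 77\right)^{2} = \left(110 - 77\right)^{2} = 33^{2} = 1089$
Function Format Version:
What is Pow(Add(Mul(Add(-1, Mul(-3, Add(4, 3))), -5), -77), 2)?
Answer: 1089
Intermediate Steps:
Pow(Add(Mul(Add(-1, Mul(-3, Add(4, 3))), -5), -77), 2) = Pow(Add(Mul(Add(-1, Mul(-3, 7)), -5), -77), 2) = Pow(Add(Mul(Add(-1, -21), -5), -77), 2) = Pow(Add(Mul(-22, -5), -77), 2) = Pow(Add(110, -77), 2) = Pow(33, 2) = 1089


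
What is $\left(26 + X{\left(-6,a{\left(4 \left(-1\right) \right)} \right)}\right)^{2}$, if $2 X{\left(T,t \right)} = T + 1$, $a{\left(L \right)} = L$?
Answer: $\frac{2209}{4} \approx 552.25$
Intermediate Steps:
$X{\left(T,t \right)} = \frac{1}{2} + \frac{T}{2}$ ($X{\left(T,t \right)} = \frac{T + 1}{2} = \frac{1 + T}{2} = \frac{1}{2} + \frac{T}{2}$)
$\left(26 + X{\left(-6,a{\left(4 \left(-1\right) \right)} \right)}\right)^{2} = \left(26 + \left(\frac{1}{2} + \frac{1}{2} \left(-6\right)\right)\right)^{2} = \left(26 + \left(\frac{1}{2} - 3\right)\right)^{2} = \left(26 - \frac{5}{2}\right)^{2} = \left(\frac{47}{2}\right)^{2} = \frac{2209}{4}$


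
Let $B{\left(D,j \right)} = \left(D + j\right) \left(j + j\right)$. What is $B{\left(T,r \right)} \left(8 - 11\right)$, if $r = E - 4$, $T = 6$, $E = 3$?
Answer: $30$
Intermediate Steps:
$r = -1$ ($r = 3 - 4 = -1$)
$B{\left(D,j \right)} = 2 j \left(D + j\right)$ ($B{\left(D,j \right)} = \left(D + j\right) 2 j = 2 j \left(D + j\right)$)
$B{\left(T,r \right)} \left(8 - 11\right) = 2 \left(-1\right) \left(6 - 1\right) \left(8 - 11\right) = 2 \left(-1\right) 5 \left(-3\right) = \left(-10\right) \left(-3\right) = 30$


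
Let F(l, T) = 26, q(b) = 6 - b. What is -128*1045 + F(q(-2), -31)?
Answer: -133734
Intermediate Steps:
-128*1045 + F(q(-2), -31) = -128*1045 + 26 = -133760 + 26 = -133734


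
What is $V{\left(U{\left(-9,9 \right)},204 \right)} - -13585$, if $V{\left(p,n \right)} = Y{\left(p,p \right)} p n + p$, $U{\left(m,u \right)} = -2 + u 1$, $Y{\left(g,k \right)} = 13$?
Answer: $32156$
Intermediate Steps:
$U{\left(m,u \right)} = -2 + u$
$V{\left(p,n \right)} = p + 13 n p$ ($V{\left(p,n \right)} = 13 p n + p = 13 n p + p = p + 13 n p$)
$V{\left(U{\left(-9,9 \right)},204 \right)} - -13585 = \left(-2 + 9\right) \left(1 + 13 \cdot 204\right) - -13585 = 7 \left(1 + 2652\right) + 13585 = 7 \cdot 2653 + 13585 = 18571 + 13585 = 32156$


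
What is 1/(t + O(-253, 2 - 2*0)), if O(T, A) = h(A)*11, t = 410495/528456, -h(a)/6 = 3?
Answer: -528456/104223793 ≈ -0.0050704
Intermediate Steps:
h(a) = -18 (h(a) = -6*3 = -18)
t = 410495/528456 (t = 410495*(1/528456) = 410495/528456 ≈ 0.77678)
O(T, A) = -198 (O(T, A) = -18*11 = -198)
1/(t + O(-253, 2 - 2*0)) = 1/(410495/528456 - 198) = 1/(-104223793/528456) = -528456/104223793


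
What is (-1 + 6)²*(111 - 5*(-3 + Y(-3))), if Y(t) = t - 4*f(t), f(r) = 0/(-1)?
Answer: 3525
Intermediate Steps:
f(r) = 0 (f(r) = 0*(-1) = 0)
Y(t) = t (Y(t) = t - 4*0 = t + 0 = t)
(-1 + 6)²*(111 - 5*(-3 + Y(-3))) = (-1 + 6)²*(111 - 5*(-3 - 3)) = 5²*(111 - 5*(-6)) = 25*(111 + 30) = 25*141 = 3525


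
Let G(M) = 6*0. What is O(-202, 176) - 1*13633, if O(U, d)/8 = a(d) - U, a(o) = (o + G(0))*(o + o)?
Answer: 483599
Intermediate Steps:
G(M) = 0
a(o) = 2*o² (a(o) = (o + 0)*(o + o) = o*(2*o) = 2*o²)
O(U, d) = -8*U + 16*d² (O(U, d) = 8*(2*d² - U) = 8*(-U + 2*d²) = -8*U + 16*d²)
O(-202, 176) - 1*13633 = (-8*(-202) + 16*176²) - 1*13633 = (1616 + 16*30976) - 13633 = (1616 + 495616) - 13633 = 497232 - 13633 = 483599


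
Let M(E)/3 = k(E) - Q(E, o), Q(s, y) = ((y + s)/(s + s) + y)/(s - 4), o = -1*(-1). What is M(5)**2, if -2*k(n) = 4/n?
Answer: 36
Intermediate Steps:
o = 1
k(n) = -2/n
Q(s, y) = (y + (s + y)/(2*s))/(-4 + s) (Q(s, y) = ((s + y)/((2*s)) + y)/(-4 + s) = ((s + y)*(1/(2*s)) + y)/(-4 + s) = ((s + y)/(2*s) + y)/(-4 + s) = (y + (s + y)/(2*s))/(-4 + s))
M(E) = -6/E - 3*(1 + 3*E)/(2*E*(-4 + E)) (M(E) = 3*(-2/E - (E + 1 + 2*E*1)/(2*E*(-4 + E))) = 3*(-2/E - (E + 1 + 2*E)/(2*E*(-4 + E))) = 3*(-2/E - (1 + 3*E)/(2*E*(-4 + E))) = -6/E - 3*(1 + 3*E)/(2*E*(-4 + E)))
M(5)**2 = ((3/2)*(15 - 7*5)/(5*(-4 + 5)))**2 = ((3/2)*(1/5)*(15 - 35)/1)**2 = ((3/2)*(1/5)*1*(-20))**2 = (-6)**2 = 36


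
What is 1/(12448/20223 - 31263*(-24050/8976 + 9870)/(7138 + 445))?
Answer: -13494888792/548973744149773 ≈ -2.4582e-5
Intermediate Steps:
1/(12448/20223 - 31263*(-24050/8976 + 9870)/(7138 + 445)) = 1/(12448*(1/20223) - 31263/(7583/(-24050*1/8976 + 9870))) = 1/(12448/20223 - 31263/(7583/(-12025/4488 + 9870))) = 1/(12448/20223 - 31263/(7583/(44284535/4488))) = 1/(12448/20223 - 31263/(7583*(4488/44284535))) = 1/(12448/20223 - 31263/34032504/44284535) = 1/(12448/20223 - 31263*44284535/34032504) = 1/(12448/20223 - 27146419955/667304) = 1/(-548973744149773/13494888792) = -13494888792/548973744149773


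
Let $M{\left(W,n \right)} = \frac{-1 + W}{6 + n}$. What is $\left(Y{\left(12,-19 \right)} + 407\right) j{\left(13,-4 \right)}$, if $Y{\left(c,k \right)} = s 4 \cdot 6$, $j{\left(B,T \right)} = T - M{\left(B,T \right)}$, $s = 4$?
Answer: $-5030$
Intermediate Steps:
$M{\left(W,n \right)} = \frac{-1 + W}{6 + n}$
$j{\left(B,T \right)} = T - \frac{-1 + B}{6 + T}$
$Y{\left(c,k \right)} = 96$ ($Y{\left(c,k \right)} = 4 \cdot 4 \cdot 6 = 16 \cdot 6 = 96$)
$\left(Y{\left(12,-19 \right)} + 407\right) j{\left(13,-4 \right)} = \left(96 + 407\right) \frac{1 - 13 - 4 \left(6 - 4\right)}{6 - 4} = 503 \frac{1 - 13 - 8}{2} = 503 \cdot \frac{1}{2} \left(-20\right) = 503 \left(-10\right) = -5030$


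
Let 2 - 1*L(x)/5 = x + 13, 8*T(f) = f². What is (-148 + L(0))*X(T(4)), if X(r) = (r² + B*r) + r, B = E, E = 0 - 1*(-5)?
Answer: -3248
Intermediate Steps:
E = 5 (E = 0 + 5 = 5)
T(f) = f²/8
B = 5
L(x) = -55 - 5*x (L(x) = 10 - 5*(x + 13) = 10 - 5*(13 + x) = 10 + (-65 - 5*x) = -55 - 5*x)
X(r) = r² + 6*r (X(r) = (r² + 5*r) + r = r² + 6*r)
(-148 + L(0))*X(T(4)) = (-148 + (-55 - 5*0))*(((⅛)*4²)*(6 + (⅛)*4²)) = (-148 + (-55 + 0))*(((⅛)*16)*(6 + (⅛)*16)) = (-148 - 55)*(2*(6 + 2)) = -406*8 = -203*16 = -3248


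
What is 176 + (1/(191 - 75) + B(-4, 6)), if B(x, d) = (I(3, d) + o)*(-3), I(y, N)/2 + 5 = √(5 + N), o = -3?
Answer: 24941/116 - 6*√11 ≈ 195.11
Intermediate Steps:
I(y, N) = -10 + 2*√(5 + N)
B(x, d) = 39 - 6*√(5 + d) (B(x, d) = ((-10 + 2*√(5 + d)) - 3)*(-3) = (-13 + 2*√(5 + d))*(-3) = 39 - 6*√(5 + d))
176 + (1/(191 - 75) + B(-4, 6)) = 176 + (1/(191 - 75) + (39 - 6*√(5 + 6))) = 176 + (1/116 + (39 - 6*√11)) = 176 + (4525/116 - 6*√11) = 24941/116 - 6*√11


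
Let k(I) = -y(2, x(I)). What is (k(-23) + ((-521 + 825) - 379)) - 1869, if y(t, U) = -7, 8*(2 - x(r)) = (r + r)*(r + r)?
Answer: -1937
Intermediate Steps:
x(r) = 2 - r²/2 (x(r) = 2 - (r + r)*(r + r)/8 = 2 - 2*r*2*r/8 = 2 - r²/2)
k(I) = 7 (k(I) = -1*(-7) = 7)
(k(-23) + ((-521 + 825) - 379)) - 1869 = (7 + ((-521 + 825) - 379)) - 1869 = (7 + (304 - 379)) - 1869 = (7 - 75) - 1869 = -68 - 1869 = -1937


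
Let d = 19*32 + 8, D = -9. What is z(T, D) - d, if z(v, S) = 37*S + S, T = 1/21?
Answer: -958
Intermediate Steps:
d = 616 (d = 608 + 8 = 616)
T = 1/21 ≈ 0.047619
z(v, S) = 38*S
z(T, D) - d = 38*(-9) - 1*616 = -342 - 616 = -958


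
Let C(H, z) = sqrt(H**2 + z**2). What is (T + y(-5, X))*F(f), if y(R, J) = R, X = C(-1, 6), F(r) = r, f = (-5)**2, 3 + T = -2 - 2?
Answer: -300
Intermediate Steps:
T = -7 (T = -3 + (-2 - 2) = -3 - 4 = -7)
f = 25
X = sqrt(37) (X = sqrt((-1)**2 + 6**2) = sqrt(1 + 36) = sqrt(37) ≈ 6.0828)
(T + y(-5, X))*F(f) = (-7 - 5)*25 = -12*25 = -300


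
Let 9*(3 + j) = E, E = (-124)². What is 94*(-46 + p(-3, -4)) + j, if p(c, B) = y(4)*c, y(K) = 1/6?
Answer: -23990/9 ≈ -2665.6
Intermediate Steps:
y(K) = ⅙
E = 15376
p(c, B) = c/6
j = 15349/9 (j = -3 + (⅑)*15376 = -3 + 15376/9 = 15349/9 ≈ 1705.4)
94*(-46 + p(-3, -4)) + j = 94*(-46 + (⅙)*(-3)) + 15349/9 = 94*(-46 - ½) + 15349/9 = 94*(-93/2) + 15349/9 = -4371 + 15349/9 = -23990/9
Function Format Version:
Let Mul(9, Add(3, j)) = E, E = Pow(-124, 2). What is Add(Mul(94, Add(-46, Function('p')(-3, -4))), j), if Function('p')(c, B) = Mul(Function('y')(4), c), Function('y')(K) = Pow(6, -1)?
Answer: Rational(-23990, 9) ≈ -2665.6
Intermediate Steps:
Function('y')(K) = Rational(1, 6)
E = 15376
Function('p')(c, B) = Mul(Rational(1, 6), c)
j = Rational(15349, 9) (j = Add(-3, Mul(Rational(1, 9), 15376)) = Add(-3, Rational(15376, 9)) = Rational(15349, 9) ≈ 1705.4)
Add(Mul(94, Add(-46, Function('p')(-3, -4))), j) = Add(Mul(94, Add(-46, Mul(Rational(1, 6), -3))), Rational(15349, 9)) = Add(Mul(94, Add(-46, Rational(-1, 2))), Rational(15349, 9)) = Add(Mul(94, Rational(-93, 2)), Rational(15349, 9)) = Add(-4371, Rational(15349, 9)) = Rational(-23990, 9)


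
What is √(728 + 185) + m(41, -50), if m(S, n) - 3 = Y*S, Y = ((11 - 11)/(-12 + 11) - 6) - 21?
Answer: -1104 + √913 ≈ -1073.8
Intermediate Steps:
Y = -27 (Y = (0/(-1) - 6) - 21 = (0*(-1) - 6) - 21 = (0 - 6) - 21 = -6 - 21 = -27)
m(S, n) = 3 - 27*S
√(728 + 185) + m(41, -50) = √(728 + 185) + (3 - 27*41) = √913 + (3 - 1107) = √913 - 1104 = -1104 + √913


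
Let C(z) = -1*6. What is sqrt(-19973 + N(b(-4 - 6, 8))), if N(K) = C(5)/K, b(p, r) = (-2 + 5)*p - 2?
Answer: I*sqrt(319565)/4 ≈ 141.33*I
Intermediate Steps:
C(z) = -6
b(p, r) = -2 + 3*p (b(p, r) = 3*p - 2 = -2 + 3*p)
N(K) = -6/K
sqrt(-19973 + N(b(-4 - 6, 8))) = sqrt(-19973 - 6/(-2 + 3*(-4 - 6))) = sqrt(-19973 - 6/(-2 + 3*(-10))) = sqrt(-19973 - 6/(-2 - 30)) = sqrt(-19973 - 6/(-32)) = sqrt(-19973 - 6*(-1/32)) = sqrt(-19973 + 3/16) = sqrt(-319565/16) = I*sqrt(319565)/4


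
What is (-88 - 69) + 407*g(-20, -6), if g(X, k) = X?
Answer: -8297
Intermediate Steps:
(-88 - 69) + 407*g(-20, -6) = (-88 - 69) + 407*(-20) = -157 - 8140 = -8297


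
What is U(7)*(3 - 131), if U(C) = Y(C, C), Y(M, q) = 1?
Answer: -128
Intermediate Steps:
U(C) = 1
U(7)*(3 - 131) = 1*(3 - 131) = 1*(-128) = -128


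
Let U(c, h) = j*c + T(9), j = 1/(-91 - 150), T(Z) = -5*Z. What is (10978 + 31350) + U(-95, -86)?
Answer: 10190298/241 ≈ 42283.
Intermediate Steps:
j = -1/241 (j = 1/(-241) = -1/241 ≈ -0.0041494)
U(c, h) = -45 - c/241 (U(c, h) = -c/241 - 5*9 = -c/241 - 45 = -45 - c/241)
(10978 + 31350) + U(-95, -86) = (10978 + 31350) + (-45 - 1/241*(-95)) = 42328 + (-45 + 95/241) = 42328 - 10750/241 = 10190298/241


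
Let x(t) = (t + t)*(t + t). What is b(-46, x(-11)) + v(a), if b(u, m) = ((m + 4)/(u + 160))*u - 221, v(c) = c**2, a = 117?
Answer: 756452/57 ≈ 13271.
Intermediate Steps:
x(t) = 4*t**2 (x(t) = (2*t)*(2*t) = 4*t**2)
b(u, m) = -221 + u*(4 + m)/(160 + u) (b(u, m) = ((4 + m)/(160 + u))*u - 221 = u*(4 + m)/(160 + u) - 221 = -221 + u*(4 + m)/(160 + u))
b(-46, x(-11)) + v(a) = (-35360 - 217*(-46) + (4*(-11)**2)*(-46))/(160 - 46) + 117**2 = (-35360 + 9982 + (4*121)*(-46))/114 + 13689 = (-35360 + 9982 + 484*(-46))/114 + 13689 = (-35360 + 9982 - 22264)/114 + 13689 = (1/114)*(-47642) + 13689 = -23821/57 + 13689 = 756452/57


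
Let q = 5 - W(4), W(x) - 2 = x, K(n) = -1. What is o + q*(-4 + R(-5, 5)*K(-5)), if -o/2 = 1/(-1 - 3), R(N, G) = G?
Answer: 19/2 ≈ 9.5000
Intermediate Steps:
W(x) = 2 + x
q = -1 (q = 5 - (2 + 4) = 5 - 1*6 = 5 - 6 = -1)
o = ½ (o = -2/(-1 - 3) = -2/(-4) = -2*(-¼) = ½ ≈ 0.50000)
o + q*(-4 + R(-5, 5)*K(-5)) = ½ - (-4 + 5*(-1)) = ½ - (-4 - 5) = ½ - 1*(-9) = ½ + 9 = 19/2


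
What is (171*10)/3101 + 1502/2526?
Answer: 4488581/3916563 ≈ 1.1461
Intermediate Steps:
(171*10)/3101 + 1502/2526 = 1710*(1/3101) + 1502*(1/2526) = 1710/3101 + 751/1263 = 4488581/3916563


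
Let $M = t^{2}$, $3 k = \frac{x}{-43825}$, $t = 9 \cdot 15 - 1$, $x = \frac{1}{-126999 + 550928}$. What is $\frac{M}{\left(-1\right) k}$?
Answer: $1000796788077900$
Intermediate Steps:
$x = \frac{1}{423929} \approx 2.3589 \cdot 10^{-6}$
$t = 134$ ($t = 135 - 1 = 134$)
$k = - \frac{1}{55736065275}$ ($k = \frac{\frac{1}{423929} \frac{1}{-43825}}{3} = \frac{\frac{1}{423929} \left(- \frac{1}{43825}\right)}{3} = \frac{1}{3} \left(- \frac{1}{18578688425}\right) = - \frac{1}{55736065275} \approx -1.7942 \cdot 10^{-11}$)
$M = 17956$ ($M = 134^{2} = 17956$)
$\frac{M}{\left(-1\right) k} = \frac{17956}{\left(-1\right) \left(- \frac{1}{55736065275}\right)} = 17956 \frac{1}{\frac{1}{55736065275}} = 17956 \cdot 55736065275 = 1000796788077900$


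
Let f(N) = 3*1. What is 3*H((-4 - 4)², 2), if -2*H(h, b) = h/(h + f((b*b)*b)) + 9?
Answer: -2001/134 ≈ -14.933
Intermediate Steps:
f(N) = 3
H(h, b) = -9/2 - h/(2*(3 + h)) (H(h, b) = -(h/(h + 3) + 9)/2 = -(h/(3 + h) + 9)/2 = -(9 + h/(3 + h))/2 = -9/2 - h/(2*(3 + h)))
3*H((-4 - 4)², 2) = 3*((-27 - 10*(-4 - 4)²)/(2*(3 + (-4 - 4)²))) = 3*((-27 - 10*(-8)²)/(2*(3 + (-8)²))) = 3*((-27 - 10*64)/(2*(3 + 64))) = 3*((½)*(-27 - 640)/67) = 3*((½)*(1/67)*(-667)) = 3*(-667/134) = -2001/134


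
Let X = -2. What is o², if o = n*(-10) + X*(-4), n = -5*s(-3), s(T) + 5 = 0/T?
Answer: 58564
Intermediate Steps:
s(T) = -5 (s(T) = -5 + 0/T = -5 + 0 = -5)
n = 25 (n = -5*(-5) = 25)
o = -242 (o = 25*(-10) - 2*(-4) = -250 + 8 = -242)
o² = (-242)² = 58564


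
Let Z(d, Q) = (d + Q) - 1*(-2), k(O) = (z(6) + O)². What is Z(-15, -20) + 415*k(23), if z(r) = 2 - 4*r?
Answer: 382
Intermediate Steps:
k(O) = (-22 + O)² (k(O) = ((2 - 4*6) + O)² = ((2 - 24) + O)² = (-22 + O)²)
Z(d, Q) = 2 + Q + d (Z(d, Q) = (Q + d) + 2 = 2 + Q + d)
Z(-15, -20) + 415*k(23) = (2 - 20 - 15) + 415*(-22 + 23)² = -33 + 415*1² = -33 + 415*1 = -33 + 415 = 382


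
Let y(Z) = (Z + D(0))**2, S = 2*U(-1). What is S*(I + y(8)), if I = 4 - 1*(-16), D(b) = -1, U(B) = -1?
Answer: -138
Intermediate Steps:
I = 20 (I = 4 + 16 = 20)
S = -2 (S = 2*(-1) = -2)
y(Z) = (-1 + Z)**2 (y(Z) = (Z - 1)**2 = (-1 + Z)**2)
S*(I + y(8)) = -2*(20 + (-1 + 8)**2) = -2*(20 + 7**2) = -2*(20 + 49) = -2*69 = -138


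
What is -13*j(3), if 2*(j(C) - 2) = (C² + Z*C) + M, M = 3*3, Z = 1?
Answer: -325/2 ≈ -162.50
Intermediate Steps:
M = 9
j(C) = 13/2 + C/2 + C²/2 (j(C) = 2 + ((C² + 1*C) + 9)/2 = 2 + ((C² + C) + 9)/2 = 2 + ((C + C²) + 9)/2 = 2 + (9 + C + C²)/2 = 2 + (9/2 + C/2 + C²/2) = 13/2 + C/2 + C²/2)
-13*j(3) = -13*(13/2 + (½)*3 + (½)*3²) = -13*(13/2 + 3/2 + (½)*9) = -13*(13/2 + 3/2 + 9/2) = -13*25/2 = -325/2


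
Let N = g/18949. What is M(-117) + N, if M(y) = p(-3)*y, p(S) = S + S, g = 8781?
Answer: 13310979/18949 ≈ 702.46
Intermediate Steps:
p(S) = 2*S
M(y) = -6*y (M(y) = (2*(-3))*y = -6*y)
N = 8781/18949 ≈ 0.46340
M(-117) + N = -6*(-117) + 8781/18949 = 702 + 8781/18949 = 13310979/18949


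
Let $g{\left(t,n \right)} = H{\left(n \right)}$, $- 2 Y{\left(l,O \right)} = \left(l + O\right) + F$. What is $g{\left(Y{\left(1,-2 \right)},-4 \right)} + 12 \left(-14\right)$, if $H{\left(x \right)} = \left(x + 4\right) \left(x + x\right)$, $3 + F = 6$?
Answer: $-168$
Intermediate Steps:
$F = 3$ ($F = -3 + 6 = 3$)
$Y{\left(l,O \right)} = - \frac{3}{2} - \frac{O}{2} - \frac{l}{2}$ ($Y{\left(l,O \right)} = - \frac{\left(l + O\right) + 3}{2} = - \frac{\left(O + l\right) + 3}{2} = - \frac{3 + O + l}{2} = - \frac{3}{2} - \frac{O}{2} - \frac{l}{2}$)
$H{\left(x \right)} = 2 x \left(4 + x\right)$ ($H{\left(x \right)} = \left(4 + x\right) 2 x = 2 x \left(4 + x\right)$)
$g{\left(t,n \right)} = 2 n \left(4 + n\right)$
$g{\left(Y{\left(1,-2 \right)},-4 \right)} + 12 \left(-14\right) = 2 \left(-4\right) \left(4 - 4\right) + 12 \left(-14\right) = 2 \left(-4\right) 0 - 168 = 0 - 168 = -168$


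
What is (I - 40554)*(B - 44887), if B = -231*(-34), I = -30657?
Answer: 2637156963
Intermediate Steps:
B = 7854
(I - 40554)*(B - 44887) = (-30657 - 40554)*(7854 - 44887) = -71211*(-37033) = 2637156963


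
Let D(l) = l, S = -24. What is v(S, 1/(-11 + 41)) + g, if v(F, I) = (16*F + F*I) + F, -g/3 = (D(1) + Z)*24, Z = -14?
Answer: 2636/5 ≈ 527.20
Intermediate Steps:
g = 936 (g = -3*(1 - 14)*24 = -(-39)*24 = -3*(-312) = 936)
v(F, I) = 17*F + F*I
v(S, 1/(-11 + 41)) + g = -24*(17 + 1/(-11 + 41)) + 936 = -24*(17 + 1/30) + 936 = -24*511/30 + 936 = -2044/5 + 936 = 2636/5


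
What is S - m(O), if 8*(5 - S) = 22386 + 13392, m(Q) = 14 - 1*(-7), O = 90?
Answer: -17953/4 ≈ -4488.3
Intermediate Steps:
m(Q) = 21 (m(Q) = 14 + 7 = 21)
S = -17869/4 (S = 5 - (22386 + 13392)/8 = 5 - ⅛*35778 = 5 - 17889/4 = -17869/4 ≈ -4467.3)
S - m(O) = -17869/4 - 1*21 = -17869/4 - 21 = -17953/4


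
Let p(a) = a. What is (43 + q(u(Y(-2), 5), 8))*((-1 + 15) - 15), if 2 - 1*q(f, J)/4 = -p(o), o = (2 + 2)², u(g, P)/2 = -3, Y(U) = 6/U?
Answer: -115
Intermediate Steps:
u(g, P) = -6 (u(g, P) = 2*(-3) = -6)
o = 16 (o = 4² = 16)
q(f, J) = 72 (q(f, J) = 8 - (-4)*16 = 8 - 4*(-16) = 8 + 64 = 72)
(43 + q(u(Y(-2), 5), 8))*((-1 + 15) - 15) = (43 + 72)*((-1 + 15) - 15) = 115*(14 - 15) = 115*(-1) = -115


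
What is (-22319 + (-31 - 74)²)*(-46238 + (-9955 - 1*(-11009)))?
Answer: 510308096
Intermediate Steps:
(-22319 + (-31 - 74)²)*(-46238 + (-9955 - 1*(-11009))) = (-22319 + (-105)²)*(-46238 + (-9955 + 11009)) = (-22319 + 11025)*(-46238 + 1054) = -11294*(-45184) = 510308096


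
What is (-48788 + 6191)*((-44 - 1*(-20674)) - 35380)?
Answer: 628305750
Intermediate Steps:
(-48788 + 6191)*((-44 - 1*(-20674)) - 35380) = -42597*((-44 + 20674) - 35380) = -42597*(20630 - 35380) = -42597*(-14750) = 628305750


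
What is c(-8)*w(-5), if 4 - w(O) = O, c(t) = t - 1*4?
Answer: -108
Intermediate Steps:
c(t) = -4 + t (c(t) = t - 4 = -4 + t)
w(O) = 4 - O
c(-8)*w(-5) = (-4 - 8)*(4 - 1*(-5)) = -12*(4 + 5) = -12*9 = -108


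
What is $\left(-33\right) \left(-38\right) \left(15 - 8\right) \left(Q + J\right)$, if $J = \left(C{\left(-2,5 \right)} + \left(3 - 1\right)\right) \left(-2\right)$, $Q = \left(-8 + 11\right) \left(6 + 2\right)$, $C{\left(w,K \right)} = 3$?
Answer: $122892$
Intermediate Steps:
$Q = 24$ ($Q = 3 \cdot 8 = 24$)
$J = -10$ ($J = \left(3 + \left(3 - 1\right)\right) \left(-2\right) = \left(3 + 2\right) \left(-2\right) = 5 \left(-2\right) = -10$)
$\left(-33\right) \left(-38\right) \left(15 - 8\right) \left(Q + J\right) = \left(-33\right) \left(-38\right) \left(15 - 8\right) \left(24 - 10\right) = 1254 \cdot 7 \cdot 14 = 1254 \cdot 98 = 122892$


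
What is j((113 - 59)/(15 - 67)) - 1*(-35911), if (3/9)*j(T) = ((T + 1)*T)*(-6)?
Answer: 12137675/338 ≈ 35910.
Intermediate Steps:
j(T) = -18*T*(1 + T) (j(T) = 3*(((T + 1)*T)*(-6)) = 3*(((1 + T)*T)*(-6)) = 3*((T*(1 + T))*(-6)) = 3*(-6*T*(1 + T)) = -18*T*(1 + T))
j((113 - 59)/(15 - 67)) - 1*(-35911) = -18*(113 - 59)/(15 - 67)*(1 + (113 - 59)/(15 - 67)) - 1*(-35911) = -18*54/(-52)*(1 + 54/(-52)) + 35911 = -18*54*(-1/52)*(1 + 54*(-1/52)) + 35911 = -18*(-27/26)*(1 - 27/26) + 35911 = -18*(-27/26)*(-1/26) + 35911 = -243/338 + 35911 = 12137675/338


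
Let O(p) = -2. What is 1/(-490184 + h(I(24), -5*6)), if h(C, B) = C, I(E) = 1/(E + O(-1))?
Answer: -22/10784047 ≈ -2.0401e-6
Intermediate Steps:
I(E) = 1/(-2 + E) (I(E) = 1/(E - 2) = 1/(-2 + E))
1/(-490184 + h(I(24), -5*6)) = 1/(-490184 + 1/(-2 + 24)) = 1/(-490184 + 1/22) = 1/(-10784047/22) = -22/10784047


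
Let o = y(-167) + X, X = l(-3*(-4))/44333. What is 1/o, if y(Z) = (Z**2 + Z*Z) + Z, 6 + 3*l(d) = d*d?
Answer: 44333/2465402509 ≈ 1.7982e-5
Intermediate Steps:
l(d) = -2 + d**2/3 (l(d) = -2 + (d*d)/3 = -2 + d**2/3)
y(Z) = Z + 2*Z**2 (y(Z) = (Z**2 + Z**2) + Z = 2*Z**2 + Z = Z + 2*Z**2)
X = 46/44333 (X = (-2 + (-3*(-4))**2/3)/44333 = (-2 + (1/3)*12**2)*(1/44333) = (-2 + (1/3)*144)*(1/44333) = (-2 + 48)*(1/44333) = 46*(1/44333) = 46/44333 ≈ 0.0010376)
o = 2465402509/44333 (o = -167*(1 + 2*(-167)) + 46/44333 = -167*(1 - 334) + 46/44333 = -167*(-333) + 46/44333 = 55611 + 46/44333 = 2465402509/44333 ≈ 55611.)
1/o = 1/(2465402509/44333) = 44333/2465402509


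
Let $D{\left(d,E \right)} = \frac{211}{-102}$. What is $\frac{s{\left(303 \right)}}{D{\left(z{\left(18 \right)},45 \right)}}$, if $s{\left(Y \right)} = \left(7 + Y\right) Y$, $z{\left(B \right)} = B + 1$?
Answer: $- \frac{9580860}{211} \approx -45407.0$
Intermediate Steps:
$z{\left(B \right)} = 1 + B$
$D{\left(d,E \right)} = - \frac{211}{102}$ ($D{\left(d,E \right)} = 211 \left(- \frac{1}{102}\right) = - \frac{211}{102}$)
$s{\left(Y \right)} = Y \left(7 + Y\right)$
$\frac{s{\left(303 \right)}}{D{\left(z{\left(18 \right)},45 \right)}} = \frac{303 \left(7 + 303\right)}{- \frac{211}{102}} = 303 \cdot 310 \left(- \frac{102}{211}\right) = 93930 \left(- \frac{102}{211}\right) = - \frac{9580860}{211}$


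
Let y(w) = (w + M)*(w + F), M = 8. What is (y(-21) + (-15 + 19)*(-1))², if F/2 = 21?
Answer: 76729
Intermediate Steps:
F = 42 (F = 2*21 = 42)
y(w) = (8 + w)*(42 + w) (y(w) = (w + 8)*(w + 42) = (8 + w)*(42 + w))
(y(-21) + (-15 + 19)*(-1))² = ((336 + (-21)² + 50*(-21)) + (-15 + 19)*(-1))² = ((336 + 441 - 1050) + 4*(-1))² = (-273 - 4)² = (-277)² = 76729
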